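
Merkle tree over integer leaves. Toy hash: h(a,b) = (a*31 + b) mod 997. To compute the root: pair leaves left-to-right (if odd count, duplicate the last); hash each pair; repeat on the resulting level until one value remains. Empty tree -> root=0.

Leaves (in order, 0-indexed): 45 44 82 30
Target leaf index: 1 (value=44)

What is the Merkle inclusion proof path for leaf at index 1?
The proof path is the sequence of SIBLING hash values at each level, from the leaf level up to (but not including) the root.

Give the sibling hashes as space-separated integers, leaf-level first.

Answer: 45 578

Derivation:
L0 (leaves): [45, 44, 82, 30], target index=1
L1: h(45,44)=(45*31+44)%997=442 [pair 0] h(82,30)=(82*31+30)%997=578 [pair 1] -> [442, 578]
  Sibling for proof at L0: 45
L2: h(442,578)=(442*31+578)%997=322 [pair 0] -> [322]
  Sibling for proof at L1: 578
Root: 322
Proof path (sibling hashes from leaf to root): [45, 578]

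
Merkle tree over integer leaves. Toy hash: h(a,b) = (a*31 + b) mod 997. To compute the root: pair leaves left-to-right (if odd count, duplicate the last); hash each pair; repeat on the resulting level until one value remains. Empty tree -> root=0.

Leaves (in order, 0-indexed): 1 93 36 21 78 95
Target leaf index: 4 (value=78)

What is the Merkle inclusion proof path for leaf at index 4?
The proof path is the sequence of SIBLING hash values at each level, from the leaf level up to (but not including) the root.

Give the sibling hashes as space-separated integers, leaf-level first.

L0 (leaves): [1, 93, 36, 21, 78, 95], target index=4
L1: h(1,93)=(1*31+93)%997=124 [pair 0] h(36,21)=(36*31+21)%997=140 [pair 1] h(78,95)=(78*31+95)%997=519 [pair 2] -> [124, 140, 519]
  Sibling for proof at L0: 95
L2: h(124,140)=(124*31+140)%997=993 [pair 0] h(519,519)=(519*31+519)%997=656 [pair 1] -> [993, 656]
  Sibling for proof at L1: 519
L3: h(993,656)=(993*31+656)%997=532 [pair 0] -> [532]
  Sibling for proof at L2: 993
Root: 532
Proof path (sibling hashes from leaf to root): [95, 519, 993]

Answer: 95 519 993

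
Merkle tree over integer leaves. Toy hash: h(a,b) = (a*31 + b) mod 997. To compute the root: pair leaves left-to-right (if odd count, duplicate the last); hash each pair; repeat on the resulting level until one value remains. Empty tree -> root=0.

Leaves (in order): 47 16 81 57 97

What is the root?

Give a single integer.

Answer: 286

Derivation:
L0: [47, 16, 81, 57, 97]
L1: h(47,16)=(47*31+16)%997=476 h(81,57)=(81*31+57)%997=574 h(97,97)=(97*31+97)%997=113 -> [476, 574, 113]
L2: h(476,574)=(476*31+574)%997=375 h(113,113)=(113*31+113)%997=625 -> [375, 625]
L3: h(375,625)=(375*31+625)%997=286 -> [286]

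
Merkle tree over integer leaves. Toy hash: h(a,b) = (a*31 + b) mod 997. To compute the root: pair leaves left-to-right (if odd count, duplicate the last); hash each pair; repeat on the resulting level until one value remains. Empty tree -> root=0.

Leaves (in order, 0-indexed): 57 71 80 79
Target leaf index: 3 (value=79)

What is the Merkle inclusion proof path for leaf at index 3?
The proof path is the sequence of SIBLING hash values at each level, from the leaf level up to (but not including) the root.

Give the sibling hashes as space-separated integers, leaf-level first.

L0 (leaves): [57, 71, 80, 79], target index=3
L1: h(57,71)=(57*31+71)%997=841 [pair 0] h(80,79)=(80*31+79)%997=565 [pair 1] -> [841, 565]
  Sibling for proof at L0: 80
L2: h(841,565)=(841*31+565)%997=714 [pair 0] -> [714]
  Sibling for proof at L1: 841
Root: 714
Proof path (sibling hashes from leaf to root): [80, 841]

Answer: 80 841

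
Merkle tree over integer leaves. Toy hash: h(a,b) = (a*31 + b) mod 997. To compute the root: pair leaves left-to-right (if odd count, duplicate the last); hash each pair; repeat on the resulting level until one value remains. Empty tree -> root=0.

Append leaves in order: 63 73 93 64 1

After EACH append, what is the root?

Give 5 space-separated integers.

After append 63 (leaves=[63]):
  L0: [63]
  root=63
After append 73 (leaves=[63, 73]):
  L0: [63, 73]
  L1: h(63,73)=(63*31+73)%997=32 -> [32]
  root=32
After append 93 (leaves=[63, 73, 93]):
  L0: [63, 73, 93]
  L1: h(63,73)=(63*31+73)%997=32 h(93,93)=(93*31+93)%997=982 -> [32, 982]
  L2: h(32,982)=(32*31+982)%997=977 -> [977]
  root=977
After append 64 (leaves=[63, 73, 93, 64]):
  L0: [63, 73, 93, 64]
  L1: h(63,73)=(63*31+73)%997=32 h(93,64)=(93*31+64)%997=953 -> [32, 953]
  L2: h(32,953)=(32*31+953)%997=948 -> [948]
  root=948
After append 1 (leaves=[63, 73, 93, 64, 1]):
  L0: [63, 73, 93, 64, 1]
  L1: h(63,73)=(63*31+73)%997=32 h(93,64)=(93*31+64)%997=953 h(1,1)=(1*31+1)%997=32 -> [32, 953, 32]
  L2: h(32,953)=(32*31+953)%997=948 h(32,32)=(32*31+32)%997=27 -> [948, 27]
  L3: h(948,27)=(948*31+27)%997=502 -> [502]
  root=502

Answer: 63 32 977 948 502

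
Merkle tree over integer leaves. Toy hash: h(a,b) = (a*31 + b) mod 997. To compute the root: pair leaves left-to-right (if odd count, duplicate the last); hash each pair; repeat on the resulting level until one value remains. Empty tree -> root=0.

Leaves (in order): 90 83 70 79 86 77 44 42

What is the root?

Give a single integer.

Answer: 886

Derivation:
L0: [90, 83, 70, 79, 86, 77, 44, 42]
L1: h(90,83)=(90*31+83)%997=879 h(70,79)=(70*31+79)%997=255 h(86,77)=(86*31+77)%997=749 h(44,42)=(44*31+42)%997=409 -> [879, 255, 749, 409]
L2: h(879,255)=(879*31+255)%997=585 h(749,409)=(749*31+409)%997=697 -> [585, 697]
L3: h(585,697)=(585*31+697)%997=886 -> [886]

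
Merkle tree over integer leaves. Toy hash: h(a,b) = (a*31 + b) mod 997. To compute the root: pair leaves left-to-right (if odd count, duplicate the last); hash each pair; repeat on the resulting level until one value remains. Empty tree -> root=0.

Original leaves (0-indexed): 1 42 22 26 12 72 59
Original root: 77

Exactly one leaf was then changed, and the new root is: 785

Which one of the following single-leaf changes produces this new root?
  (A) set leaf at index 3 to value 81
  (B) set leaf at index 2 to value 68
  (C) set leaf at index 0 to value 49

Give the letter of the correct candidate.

Original leaves: [1, 42, 22, 26, 12, 72, 59]
Target new root: 785
Try each candidate change and compute the resulting root:
Candidate A: set leaf[3] = 81 -> leaves = [1, 42, 22, 81, 12, 72, 59]
  L0: [1, 42, 22, 81, 12, 72, 59]
  L1: h(1,42)=(1*31+42)%997=73 h(22,81)=(22*31+81)%997=763 h(12,72)=(12*31+72)%997=444 h(59,59)=(59*31+59)%997=891 -> [73, 763, 444, 891]
  L2: h(73,763)=(73*31+763)%997=35 h(444,891)=(444*31+891)%997=697 -> [35, 697]
  L3: h(35,697)=(35*31+697)%997=785 -> [785]
  root = 785 == target 785  ** MATCH **
Candidate B: set leaf[2] = 68 -> leaves = [1, 42, 68, 26, 12, 72, 59]
  L0: [1, 42, 68, 26, 12, 72, 59]
  L1: h(1,42)=(1*31+42)%997=73 h(68,26)=(68*31+26)%997=140 h(12,72)=(12*31+72)%997=444 h(59,59)=(59*31+59)%997=891 -> [73, 140, 444, 891]
  L2: h(73,140)=(73*31+140)%997=409 h(444,891)=(444*31+891)%997=697 -> [409, 697]
  L3: h(409,697)=(409*31+697)%997=415 -> [415]
  root = 415 != target 785
Candidate C: set leaf[0] = 49 -> leaves = [49, 42, 22, 26, 12, 72, 59]
  L0: [49, 42, 22, 26, 12, 72, 59]
  L1: h(49,42)=(49*31+42)%997=564 h(22,26)=(22*31+26)%997=708 h(12,72)=(12*31+72)%997=444 h(59,59)=(59*31+59)%997=891 -> [564, 708, 444, 891]
  L2: h(564,708)=(564*31+708)%997=246 h(444,891)=(444*31+891)%997=697 -> [246, 697]
  L3: h(246,697)=(246*31+697)%997=347 -> [347]
  root = 347 != target 785
Candidate A produces the target root.

Answer: A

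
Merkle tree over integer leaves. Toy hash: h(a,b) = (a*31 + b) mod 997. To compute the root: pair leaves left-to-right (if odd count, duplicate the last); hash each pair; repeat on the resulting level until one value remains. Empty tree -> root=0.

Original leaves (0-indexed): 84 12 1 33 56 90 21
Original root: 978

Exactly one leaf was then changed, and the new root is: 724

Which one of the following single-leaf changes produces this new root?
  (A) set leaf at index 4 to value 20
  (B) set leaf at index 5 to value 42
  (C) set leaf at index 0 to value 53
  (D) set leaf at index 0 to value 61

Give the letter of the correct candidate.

Answer: D

Derivation:
Original leaves: [84, 12, 1, 33, 56, 90, 21]
Target new root: 724
Try each candidate change and compute the resulting root:
Candidate A: set leaf[4] = 20 -> leaves = [84, 12, 1, 33, 20, 90, 21]
  L0: [84, 12, 1, 33, 20, 90, 21]
  L1: h(84,12)=(84*31+12)%997=622 h(1,33)=(1*31+33)%997=64 h(20,90)=(20*31+90)%997=710 h(21,21)=(21*31+21)%997=672 -> [622, 64, 710, 672]
  L2: h(622,64)=(622*31+64)%997=403 h(710,672)=(710*31+672)%997=748 -> [403, 748]
  L3: h(403,748)=(403*31+748)%997=280 -> [280]
  root = 280 != target 724
Candidate B: set leaf[5] = 42 -> leaves = [84, 12, 1, 33, 56, 42, 21]
  L0: [84, 12, 1, 33, 56, 42, 21]
  L1: h(84,12)=(84*31+12)%997=622 h(1,33)=(1*31+33)%997=64 h(56,42)=(56*31+42)%997=781 h(21,21)=(21*31+21)%997=672 -> [622, 64, 781, 672]
  L2: h(622,64)=(622*31+64)%997=403 h(781,672)=(781*31+672)%997=955 -> [403, 955]
  L3: h(403,955)=(403*31+955)%997=487 -> [487]
  root = 487 != target 724
Candidate C: set leaf[0] = 53 -> leaves = [53, 12, 1, 33, 56, 90, 21]
  L0: [53, 12, 1, 33, 56, 90, 21]
  L1: h(53,12)=(53*31+12)%997=658 h(1,33)=(1*31+33)%997=64 h(56,90)=(56*31+90)%997=829 h(21,21)=(21*31+21)%997=672 -> [658, 64, 829, 672]
  L2: h(658,64)=(658*31+64)%997=522 h(829,672)=(829*31+672)%997=449 -> [522, 449]
  L3: h(522,449)=(522*31+449)%997=679 -> [679]
  root = 679 != target 724
Candidate D: set leaf[0] = 61 -> leaves = [61, 12, 1, 33, 56, 90, 21]
  L0: [61, 12, 1, 33, 56, 90, 21]
  L1: h(61,12)=(61*31+12)%997=906 h(1,33)=(1*31+33)%997=64 h(56,90)=(56*31+90)%997=829 h(21,21)=(21*31+21)%997=672 -> [906, 64, 829, 672]
  L2: h(906,64)=(906*31+64)%997=234 h(829,672)=(829*31+672)%997=449 -> [234, 449]
  L3: h(234,449)=(234*31+449)%997=724 -> [724]
  root = 724 == target 724  ** MATCH **
Candidate D produces the target root.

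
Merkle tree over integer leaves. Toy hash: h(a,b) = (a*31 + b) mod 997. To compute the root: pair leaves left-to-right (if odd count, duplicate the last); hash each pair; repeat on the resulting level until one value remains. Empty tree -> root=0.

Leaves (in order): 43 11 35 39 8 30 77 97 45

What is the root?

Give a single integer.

L0: [43, 11, 35, 39, 8, 30, 77, 97, 45]
L1: h(43,11)=(43*31+11)%997=347 h(35,39)=(35*31+39)%997=127 h(8,30)=(8*31+30)%997=278 h(77,97)=(77*31+97)%997=490 h(45,45)=(45*31+45)%997=443 -> [347, 127, 278, 490, 443]
L2: h(347,127)=(347*31+127)%997=914 h(278,490)=(278*31+490)%997=135 h(443,443)=(443*31+443)%997=218 -> [914, 135, 218]
L3: h(914,135)=(914*31+135)%997=553 h(218,218)=(218*31+218)%997=994 -> [553, 994]
L4: h(553,994)=(553*31+994)%997=191 -> [191]

Answer: 191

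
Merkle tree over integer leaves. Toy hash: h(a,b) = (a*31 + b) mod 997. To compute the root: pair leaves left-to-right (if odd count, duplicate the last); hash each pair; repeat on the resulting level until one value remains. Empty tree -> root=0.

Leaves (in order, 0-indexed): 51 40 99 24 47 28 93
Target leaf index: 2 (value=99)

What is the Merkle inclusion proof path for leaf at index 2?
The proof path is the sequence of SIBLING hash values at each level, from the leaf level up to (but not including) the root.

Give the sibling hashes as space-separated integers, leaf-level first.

L0 (leaves): [51, 40, 99, 24, 47, 28, 93], target index=2
L1: h(51,40)=(51*31+40)%997=624 [pair 0] h(99,24)=(99*31+24)%997=102 [pair 1] h(47,28)=(47*31+28)%997=488 [pair 2] h(93,93)=(93*31+93)%997=982 [pair 3] -> [624, 102, 488, 982]
  Sibling for proof at L0: 24
L2: h(624,102)=(624*31+102)%997=503 [pair 0] h(488,982)=(488*31+982)%997=158 [pair 1] -> [503, 158]
  Sibling for proof at L1: 624
L3: h(503,158)=(503*31+158)%997=796 [pair 0] -> [796]
  Sibling for proof at L2: 158
Root: 796
Proof path (sibling hashes from leaf to root): [24, 624, 158]

Answer: 24 624 158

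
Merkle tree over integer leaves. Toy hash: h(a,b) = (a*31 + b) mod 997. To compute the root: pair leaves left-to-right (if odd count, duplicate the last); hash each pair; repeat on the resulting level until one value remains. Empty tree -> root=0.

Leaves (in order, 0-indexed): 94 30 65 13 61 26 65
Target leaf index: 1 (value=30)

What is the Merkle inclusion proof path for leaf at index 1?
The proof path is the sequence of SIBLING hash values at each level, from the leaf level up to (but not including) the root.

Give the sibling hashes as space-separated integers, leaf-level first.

L0 (leaves): [94, 30, 65, 13, 61, 26, 65], target index=1
L1: h(94,30)=(94*31+30)%997=950 [pair 0] h(65,13)=(65*31+13)%997=34 [pair 1] h(61,26)=(61*31+26)%997=920 [pair 2] h(65,65)=(65*31+65)%997=86 [pair 3] -> [950, 34, 920, 86]
  Sibling for proof at L0: 94
L2: h(950,34)=(950*31+34)%997=571 [pair 0] h(920,86)=(920*31+86)%997=690 [pair 1] -> [571, 690]
  Sibling for proof at L1: 34
L3: h(571,690)=(571*31+690)%997=445 [pair 0] -> [445]
  Sibling for proof at L2: 690
Root: 445
Proof path (sibling hashes from leaf to root): [94, 34, 690]

Answer: 94 34 690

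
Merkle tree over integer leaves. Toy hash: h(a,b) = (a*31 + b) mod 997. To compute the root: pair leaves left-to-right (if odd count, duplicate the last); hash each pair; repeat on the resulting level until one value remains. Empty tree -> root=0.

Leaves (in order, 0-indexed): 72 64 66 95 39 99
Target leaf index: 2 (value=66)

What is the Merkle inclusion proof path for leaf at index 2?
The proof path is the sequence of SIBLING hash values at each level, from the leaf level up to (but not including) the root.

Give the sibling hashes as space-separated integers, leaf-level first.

L0 (leaves): [72, 64, 66, 95, 39, 99], target index=2
L1: h(72,64)=(72*31+64)%997=302 [pair 0] h(66,95)=(66*31+95)%997=147 [pair 1] h(39,99)=(39*31+99)%997=311 [pair 2] -> [302, 147, 311]
  Sibling for proof at L0: 95
L2: h(302,147)=(302*31+147)%997=536 [pair 0] h(311,311)=(311*31+311)%997=979 [pair 1] -> [536, 979]
  Sibling for proof at L1: 302
L3: h(536,979)=(536*31+979)%997=646 [pair 0] -> [646]
  Sibling for proof at L2: 979
Root: 646
Proof path (sibling hashes from leaf to root): [95, 302, 979]

Answer: 95 302 979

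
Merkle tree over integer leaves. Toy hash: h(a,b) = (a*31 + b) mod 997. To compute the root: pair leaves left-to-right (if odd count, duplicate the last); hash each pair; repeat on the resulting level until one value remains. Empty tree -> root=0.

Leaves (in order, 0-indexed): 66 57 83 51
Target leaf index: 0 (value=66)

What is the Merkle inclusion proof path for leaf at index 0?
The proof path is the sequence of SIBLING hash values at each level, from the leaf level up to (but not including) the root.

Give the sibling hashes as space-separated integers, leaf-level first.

Answer: 57 630

Derivation:
L0 (leaves): [66, 57, 83, 51], target index=0
L1: h(66,57)=(66*31+57)%997=109 [pair 0] h(83,51)=(83*31+51)%997=630 [pair 1] -> [109, 630]
  Sibling for proof at L0: 57
L2: h(109,630)=(109*31+630)%997=21 [pair 0] -> [21]
  Sibling for proof at L1: 630
Root: 21
Proof path (sibling hashes from leaf to root): [57, 630]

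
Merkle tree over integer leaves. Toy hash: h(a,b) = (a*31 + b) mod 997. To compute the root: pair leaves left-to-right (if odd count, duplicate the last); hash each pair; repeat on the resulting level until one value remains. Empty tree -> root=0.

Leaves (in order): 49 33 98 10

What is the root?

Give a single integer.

Answer: 313

Derivation:
L0: [49, 33, 98, 10]
L1: h(49,33)=(49*31+33)%997=555 h(98,10)=(98*31+10)%997=57 -> [555, 57]
L2: h(555,57)=(555*31+57)%997=313 -> [313]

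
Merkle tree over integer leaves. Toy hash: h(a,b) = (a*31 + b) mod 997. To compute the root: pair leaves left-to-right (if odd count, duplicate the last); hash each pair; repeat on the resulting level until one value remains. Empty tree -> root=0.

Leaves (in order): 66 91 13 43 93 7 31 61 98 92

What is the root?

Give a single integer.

L0: [66, 91, 13, 43, 93, 7, 31, 61, 98, 92]
L1: h(66,91)=(66*31+91)%997=143 h(13,43)=(13*31+43)%997=446 h(93,7)=(93*31+7)%997=896 h(31,61)=(31*31+61)%997=25 h(98,92)=(98*31+92)%997=139 -> [143, 446, 896, 25, 139]
L2: h(143,446)=(143*31+446)%997=891 h(896,25)=(896*31+25)%997=882 h(139,139)=(139*31+139)%997=460 -> [891, 882, 460]
L3: h(891,882)=(891*31+882)%997=587 h(460,460)=(460*31+460)%997=762 -> [587, 762]
L4: h(587,762)=(587*31+762)%997=16 -> [16]

Answer: 16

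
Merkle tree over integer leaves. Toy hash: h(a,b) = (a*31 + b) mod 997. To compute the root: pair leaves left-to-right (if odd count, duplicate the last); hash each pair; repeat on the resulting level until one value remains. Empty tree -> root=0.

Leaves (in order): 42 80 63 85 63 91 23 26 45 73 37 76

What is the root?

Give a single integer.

L0: [42, 80, 63, 85, 63, 91, 23, 26, 45, 73, 37, 76]
L1: h(42,80)=(42*31+80)%997=385 h(63,85)=(63*31+85)%997=44 h(63,91)=(63*31+91)%997=50 h(23,26)=(23*31+26)%997=739 h(45,73)=(45*31+73)%997=471 h(37,76)=(37*31+76)%997=226 -> [385, 44, 50, 739, 471, 226]
L2: h(385,44)=(385*31+44)%997=15 h(50,739)=(50*31+739)%997=295 h(471,226)=(471*31+226)%997=869 -> [15, 295, 869]
L3: h(15,295)=(15*31+295)%997=760 h(869,869)=(869*31+869)%997=889 -> [760, 889]
L4: h(760,889)=(760*31+889)%997=521 -> [521]

Answer: 521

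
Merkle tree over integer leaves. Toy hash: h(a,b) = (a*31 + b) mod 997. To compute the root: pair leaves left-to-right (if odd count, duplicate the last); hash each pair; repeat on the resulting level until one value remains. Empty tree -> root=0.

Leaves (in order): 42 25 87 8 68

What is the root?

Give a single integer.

L0: [42, 25, 87, 8, 68]
L1: h(42,25)=(42*31+25)%997=330 h(87,8)=(87*31+8)%997=711 h(68,68)=(68*31+68)%997=182 -> [330, 711, 182]
L2: h(330,711)=(330*31+711)%997=971 h(182,182)=(182*31+182)%997=839 -> [971, 839]
L3: h(971,839)=(971*31+839)%997=33 -> [33]

Answer: 33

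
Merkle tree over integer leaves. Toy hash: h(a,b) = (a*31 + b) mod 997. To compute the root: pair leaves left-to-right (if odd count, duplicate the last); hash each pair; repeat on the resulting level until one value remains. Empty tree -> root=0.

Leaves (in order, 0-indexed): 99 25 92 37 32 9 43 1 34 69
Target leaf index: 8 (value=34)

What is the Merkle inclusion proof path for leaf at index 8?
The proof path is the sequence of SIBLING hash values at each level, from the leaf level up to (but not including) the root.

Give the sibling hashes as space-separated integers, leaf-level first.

L0 (leaves): [99, 25, 92, 37, 32, 9, 43, 1, 34, 69], target index=8
L1: h(99,25)=(99*31+25)%997=103 [pair 0] h(92,37)=(92*31+37)%997=895 [pair 1] h(32,9)=(32*31+9)%997=4 [pair 2] h(43,1)=(43*31+1)%997=337 [pair 3] h(34,69)=(34*31+69)%997=126 [pair 4] -> [103, 895, 4, 337, 126]
  Sibling for proof at L0: 69
L2: h(103,895)=(103*31+895)%997=100 [pair 0] h(4,337)=(4*31+337)%997=461 [pair 1] h(126,126)=(126*31+126)%997=44 [pair 2] -> [100, 461, 44]
  Sibling for proof at L1: 126
L3: h(100,461)=(100*31+461)%997=570 [pair 0] h(44,44)=(44*31+44)%997=411 [pair 1] -> [570, 411]
  Sibling for proof at L2: 44
L4: h(570,411)=(570*31+411)%997=135 [pair 0] -> [135]
  Sibling for proof at L3: 570
Root: 135
Proof path (sibling hashes from leaf to root): [69, 126, 44, 570]

Answer: 69 126 44 570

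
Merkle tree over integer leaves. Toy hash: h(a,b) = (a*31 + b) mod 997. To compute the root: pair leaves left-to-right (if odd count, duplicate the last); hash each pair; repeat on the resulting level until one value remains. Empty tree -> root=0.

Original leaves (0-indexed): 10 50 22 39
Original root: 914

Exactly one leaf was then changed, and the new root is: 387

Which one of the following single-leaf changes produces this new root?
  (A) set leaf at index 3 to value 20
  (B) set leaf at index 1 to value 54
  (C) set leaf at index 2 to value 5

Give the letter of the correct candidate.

Answer: C

Derivation:
Original leaves: [10, 50, 22, 39]
Target new root: 387
Try each candidate change and compute the resulting root:
Candidate A: set leaf[3] = 20 -> leaves = [10, 50, 22, 20]
  L0: [10, 50, 22, 20]
  L1: h(10,50)=(10*31+50)%997=360 h(22,20)=(22*31+20)%997=702 -> [360, 702]
  L2: h(360,702)=(360*31+702)%997=895 -> [895]
  root = 895 != target 387
Candidate B: set leaf[1] = 54 -> leaves = [10, 54, 22, 39]
  L0: [10, 54, 22, 39]
  L1: h(10,54)=(10*31+54)%997=364 h(22,39)=(22*31+39)%997=721 -> [364, 721]
  L2: h(364,721)=(364*31+721)%997=41 -> [41]
  root = 41 != target 387
Candidate C: set leaf[2] = 5 -> leaves = [10, 50, 5, 39]
  L0: [10, 50, 5, 39]
  L1: h(10,50)=(10*31+50)%997=360 h(5,39)=(5*31+39)%997=194 -> [360, 194]
  L2: h(360,194)=(360*31+194)%997=387 -> [387]
  root = 387 == target 387  ** MATCH **
Candidate C produces the target root.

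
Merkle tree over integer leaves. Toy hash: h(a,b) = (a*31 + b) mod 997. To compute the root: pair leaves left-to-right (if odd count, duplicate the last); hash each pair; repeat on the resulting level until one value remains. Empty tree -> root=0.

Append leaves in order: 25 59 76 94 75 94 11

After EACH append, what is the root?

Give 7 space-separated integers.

Answer: 25 834 370 388 95 703 630

Derivation:
After append 25 (leaves=[25]):
  L0: [25]
  root=25
After append 59 (leaves=[25, 59]):
  L0: [25, 59]
  L1: h(25,59)=(25*31+59)%997=834 -> [834]
  root=834
After append 76 (leaves=[25, 59, 76]):
  L0: [25, 59, 76]
  L1: h(25,59)=(25*31+59)%997=834 h(76,76)=(76*31+76)%997=438 -> [834, 438]
  L2: h(834,438)=(834*31+438)%997=370 -> [370]
  root=370
After append 94 (leaves=[25, 59, 76, 94]):
  L0: [25, 59, 76, 94]
  L1: h(25,59)=(25*31+59)%997=834 h(76,94)=(76*31+94)%997=456 -> [834, 456]
  L2: h(834,456)=(834*31+456)%997=388 -> [388]
  root=388
After append 75 (leaves=[25, 59, 76, 94, 75]):
  L0: [25, 59, 76, 94, 75]
  L1: h(25,59)=(25*31+59)%997=834 h(76,94)=(76*31+94)%997=456 h(75,75)=(75*31+75)%997=406 -> [834, 456, 406]
  L2: h(834,456)=(834*31+456)%997=388 h(406,406)=(406*31+406)%997=31 -> [388, 31]
  L3: h(388,31)=(388*31+31)%997=95 -> [95]
  root=95
After append 94 (leaves=[25, 59, 76, 94, 75, 94]):
  L0: [25, 59, 76, 94, 75, 94]
  L1: h(25,59)=(25*31+59)%997=834 h(76,94)=(76*31+94)%997=456 h(75,94)=(75*31+94)%997=425 -> [834, 456, 425]
  L2: h(834,456)=(834*31+456)%997=388 h(425,425)=(425*31+425)%997=639 -> [388, 639]
  L3: h(388,639)=(388*31+639)%997=703 -> [703]
  root=703
After append 11 (leaves=[25, 59, 76, 94, 75, 94, 11]):
  L0: [25, 59, 76, 94, 75, 94, 11]
  L1: h(25,59)=(25*31+59)%997=834 h(76,94)=(76*31+94)%997=456 h(75,94)=(75*31+94)%997=425 h(11,11)=(11*31+11)%997=352 -> [834, 456, 425, 352]
  L2: h(834,456)=(834*31+456)%997=388 h(425,352)=(425*31+352)%997=566 -> [388, 566]
  L3: h(388,566)=(388*31+566)%997=630 -> [630]
  root=630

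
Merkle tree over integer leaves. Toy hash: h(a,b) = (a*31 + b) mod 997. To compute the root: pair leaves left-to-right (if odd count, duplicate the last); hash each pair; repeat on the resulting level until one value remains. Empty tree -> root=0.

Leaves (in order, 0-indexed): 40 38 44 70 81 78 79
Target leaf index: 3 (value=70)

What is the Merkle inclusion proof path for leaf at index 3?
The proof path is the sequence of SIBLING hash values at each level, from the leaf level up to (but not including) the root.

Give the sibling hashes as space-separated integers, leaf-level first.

L0 (leaves): [40, 38, 44, 70, 81, 78, 79], target index=3
L1: h(40,38)=(40*31+38)%997=281 [pair 0] h(44,70)=(44*31+70)%997=437 [pair 1] h(81,78)=(81*31+78)%997=595 [pair 2] h(79,79)=(79*31+79)%997=534 [pair 3] -> [281, 437, 595, 534]
  Sibling for proof at L0: 44
L2: h(281,437)=(281*31+437)%997=175 [pair 0] h(595,534)=(595*31+534)%997=36 [pair 1] -> [175, 36]
  Sibling for proof at L1: 281
L3: h(175,36)=(175*31+36)%997=476 [pair 0] -> [476]
  Sibling for proof at L2: 36
Root: 476
Proof path (sibling hashes from leaf to root): [44, 281, 36]

Answer: 44 281 36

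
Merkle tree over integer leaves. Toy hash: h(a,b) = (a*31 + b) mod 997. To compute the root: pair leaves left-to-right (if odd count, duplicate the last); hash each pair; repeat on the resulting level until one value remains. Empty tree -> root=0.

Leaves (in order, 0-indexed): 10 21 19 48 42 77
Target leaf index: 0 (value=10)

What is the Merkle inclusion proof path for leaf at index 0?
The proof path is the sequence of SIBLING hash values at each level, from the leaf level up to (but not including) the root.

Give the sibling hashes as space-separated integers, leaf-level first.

Answer: 21 637 260

Derivation:
L0 (leaves): [10, 21, 19, 48, 42, 77], target index=0
L1: h(10,21)=(10*31+21)%997=331 [pair 0] h(19,48)=(19*31+48)%997=637 [pair 1] h(42,77)=(42*31+77)%997=382 [pair 2] -> [331, 637, 382]
  Sibling for proof at L0: 21
L2: h(331,637)=(331*31+637)%997=928 [pair 0] h(382,382)=(382*31+382)%997=260 [pair 1] -> [928, 260]
  Sibling for proof at L1: 637
L3: h(928,260)=(928*31+260)%997=115 [pair 0] -> [115]
  Sibling for proof at L2: 260
Root: 115
Proof path (sibling hashes from leaf to root): [21, 637, 260]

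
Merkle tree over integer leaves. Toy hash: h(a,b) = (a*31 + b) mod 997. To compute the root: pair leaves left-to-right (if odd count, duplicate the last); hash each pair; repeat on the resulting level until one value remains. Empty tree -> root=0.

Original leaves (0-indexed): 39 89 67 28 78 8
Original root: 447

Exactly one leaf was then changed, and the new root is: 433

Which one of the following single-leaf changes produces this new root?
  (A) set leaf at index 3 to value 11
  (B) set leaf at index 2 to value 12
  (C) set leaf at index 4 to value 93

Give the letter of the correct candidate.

Original leaves: [39, 89, 67, 28, 78, 8]
Target new root: 433
Try each candidate change and compute the resulting root:
Candidate A: set leaf[3] = 11 -> leaves = [39, 89, 67, 11, 78, 8]
  L0: [39, 89, 67, 11, 78, 8]
  L1: h(39,89)=(39*31+89)%997=301 h(67,11)=(67*31+11)%997=94 h(78,8)=(78*31+8)%997=432 -> [301, 94, 432]
  L2: h(301,94)=(301*31+94)%997=452 h(432,432)=(432*31+432)%997=863 -> [452, 863]
  L3: h(452,863)=(452*31+863)%997=917 -> [917]
  root = 917 != target 433
Candidate B: set leaf[2] = 12 -> leaves = [39, 89, 12, 28, 78, 8]
  L0: [39, 89, 12, 28, 78, 8]
  L1: h(39,89)=(39*31+89)%997=301 h(12,28)=(12*31+28)%997=400 h(78,8)=(78*31+8)%997=432 -> [301, 400, 432]
  L2: h(301,400)=(301*31+400)%997=758 h(432,432)=(432*31+432)%997=863 -> [758, 863]
  L3: h(758,863)=(758*31+863)%997=433 -> [433]
  root = 433 == target 433  ** MATCH **
Candidate C: set leaf[4] = 93 -> leaves = [39, 89, 67, 28, 93, 8]
  L0: [39, 89, 67, 28, 93, 8]
  L1: h(39,89)=(39*31+89)%997=301 h(67,28)=(67*31+28)%997=111 h(93,8)=(93*31+8)%997=897 -> [301, 111, 897]
  L2: h(301,111)=(301*31+111)%997=469 h(897,897)=(897*31+897)%997=788 -> [469, 788]
  L3: h(469,788)=(469*31+788)%997=372 -> [372]
  root = 372 != target 433
Candidate B produces the target root.

Answer: B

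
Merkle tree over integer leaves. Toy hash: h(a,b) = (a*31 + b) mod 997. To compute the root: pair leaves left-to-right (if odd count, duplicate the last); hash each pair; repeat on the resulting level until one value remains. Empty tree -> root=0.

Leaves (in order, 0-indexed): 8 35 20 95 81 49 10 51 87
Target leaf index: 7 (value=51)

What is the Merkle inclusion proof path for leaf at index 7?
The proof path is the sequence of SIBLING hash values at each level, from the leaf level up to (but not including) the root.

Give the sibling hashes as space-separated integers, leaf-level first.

Answer: 10 566 515 393

Derivation:
L0 (leaves): [8, 35, 20, 95, 81, 49, 10, 51, 87], target index=7
L1: h(8,35)=(8*31+35)%997=283 [pair 0] h(20,95)=(20*31+95)%997=715 [pair 1] h(81,49)=(81*31+49)%997=566 [pair 2] h(10,51)=(10*31+51)%997=361 [pair 3] h(87,87)=(87*31+87)%997=790 [pair 4] -> [283, 715, 566, 361, 790]
  Sibling for proof at L0: 10
L2: h(283,715)=(283*31+715)%997=515 [pair 0] h(566,361)=(566*31+361)%997=958 [pair 1] h(790,790)=(790*31+790)%997=355 [pair 2] -> [515, 958, 355]
  Sibling for proof at L1: 566
L3: h(515,958)=(515*31+958)%997=971 [pair 0] h(355,355)=(355*31+355)%997=393 [pair 1] -> [971, 393]
  Sibling for proof at L2: 515
L4: h(971,393)=(971*31+393)%997=584 [pair 0] -> [584]
  Sibling for proof at L3: 393
Root: 584
Proof path (sibling hashes from leaf to root): [10, 566, 515, 393]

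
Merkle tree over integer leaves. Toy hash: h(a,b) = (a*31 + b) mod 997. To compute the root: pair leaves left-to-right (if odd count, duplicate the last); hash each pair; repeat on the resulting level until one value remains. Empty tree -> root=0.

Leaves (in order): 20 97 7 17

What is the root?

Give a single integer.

Answer: 527

Derivation:
L0: [20, 97, 7, 17]
L1: h(20,97)=(20*31+97)%997=717 h(7,17)=(7*31+17)%997=234 -> [717, 234]
L2: h(717,234)=(717*31+234)%997=527 -> [527]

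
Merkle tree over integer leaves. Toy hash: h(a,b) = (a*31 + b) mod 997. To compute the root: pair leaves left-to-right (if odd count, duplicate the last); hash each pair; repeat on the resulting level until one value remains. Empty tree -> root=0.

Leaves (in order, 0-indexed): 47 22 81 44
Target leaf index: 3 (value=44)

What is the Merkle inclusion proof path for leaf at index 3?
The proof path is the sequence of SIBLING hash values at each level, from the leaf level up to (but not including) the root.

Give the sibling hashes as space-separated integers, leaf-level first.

L0 (leaves): [47, 22, 81, 44], target index=3
L1: h(47,22)=(47*31+22)%997=482 [pair 0] h(81,44)=(81*31+44)%997=561 [pair 1] -> [482, 561]
  Sibling for proof at L0: 81
L2: h(482,561)=(482*31+561)%997=548 [pair 0] -> [548]
  Sibling for proof at L1: 482
Root: 548
Proof path (sibling hashes from leaf to root): [81, 482]

Answer: 81 482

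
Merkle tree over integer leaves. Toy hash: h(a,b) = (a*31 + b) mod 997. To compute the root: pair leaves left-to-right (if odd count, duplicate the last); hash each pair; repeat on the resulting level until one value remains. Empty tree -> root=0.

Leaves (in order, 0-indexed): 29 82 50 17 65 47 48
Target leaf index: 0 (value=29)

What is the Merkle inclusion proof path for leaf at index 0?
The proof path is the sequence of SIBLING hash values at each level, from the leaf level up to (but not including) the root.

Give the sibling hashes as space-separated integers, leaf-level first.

L0 (leaves): [29, 82, 50, 17, 65, 47, 48], target index=0
L1: h(29,82)=(29*31+82)%997=981 [pair 0] h(50,17)=(50*31+17)%997=570 [pair 1] h(65,47)=(65*31+47)%997=68 [pair 2] h(48,48)=(48*31+48)%997=539 [pair 3] -> [981, 570, 68, 539]
  Sibling for proof at L0: 82
L2: h(981,570)=(981*31+570)%997=74 [pair 0] h(68,539)=(68*31+539)%997=653 [pair 1] -> [74, 653]
  Sibling for proof at L1: 570
L3: h(74,653)=(74*31+653)%997=953 [pair 0] -> [953]
  Sibling for proof at L2: 653
Root: 953
Proof path (sibling hashes from leaf to root): [82, 570, 653]

Answer: 82 570 653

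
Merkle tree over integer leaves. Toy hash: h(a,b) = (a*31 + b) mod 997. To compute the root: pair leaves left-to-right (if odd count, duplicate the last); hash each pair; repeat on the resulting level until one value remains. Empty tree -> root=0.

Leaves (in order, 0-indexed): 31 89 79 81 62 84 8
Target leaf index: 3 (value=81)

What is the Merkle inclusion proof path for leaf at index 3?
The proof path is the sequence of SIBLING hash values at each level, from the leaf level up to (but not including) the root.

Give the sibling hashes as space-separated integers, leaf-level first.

L0 (leaves): [31, 89, 79, 81, 62, 84, 8], target index=3
L1: h(31,89)=(31*31+89)%997=53 [pair 0] h(79,81)=(79*31+81)%997=536 [pair 1] h(62,84)=(62*31+84)%997=12 [pair 2] h(8,8)=(8*31+8)%997=256 [pair 3] -> [53, 536, 12, 256]
  Sibling for proof at L0: 79
L2: h(53,536)=(53*31+536)%997=185 [pair 0] h(12,256)=(12*31+256)%997=628 [pair 1] -> [185, 628]
  Sibling for proof at L1: 53
L3: h(185,628)=(185*31+628)%997=381 [pair 0] -> [381]
  Sibling for proof at L2: 628
Root: 381
Proof path (sibling hashes from leaf to root): [79, 53, 628]

Answer: 79 53 628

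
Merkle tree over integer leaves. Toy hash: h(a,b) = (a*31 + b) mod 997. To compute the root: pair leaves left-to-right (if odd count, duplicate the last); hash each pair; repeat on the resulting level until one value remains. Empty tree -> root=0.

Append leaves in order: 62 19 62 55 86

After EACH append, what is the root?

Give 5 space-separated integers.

Answer: 62 944 341 334 712

Derivation:
After append 62 (leaves=[62]):
  L0: [62]
  root=62
After append 19 (leaves=[62, 19]):
  L0: [62, 19]
  L1: h(62,19)=(62*31+19)%997=944 -> [944]
  root=944
After append 62 (leaves=[62, 19, 62]):
  L0: [62, 19, 62]
  L1: h(62,19)=(62*31+19)%997=944 h(62,62)=(62*31+62)%997=987 -> [944, 987]
  L2: h(944,987)=(944*31+987)%997=341 -> [341]
  root=341
After append 55 (leaves=[62, 19, 62, 55]):
  L0: [62, 19, 62, 55]
  L1: h(62,19)=(62*31+19)%997=944 h(62,55)=(62*31+55)%997=980 -> [944, 980]
  L2: h(944,980)=(944*31+980)%997=334 -> [334]
  root=334
After append 86 (leaves=[62, 19, 62, 55, 86]):
  L0: [62, 19, 62, 55, 86]
  L1: h(62,19)=(62*31+19)%997=944 h(62,55)=(62*31+55)%997=980 h(86,86)=(86*31+86)%997=758 -> [944, 980, 758]
  L2: h(944,980)=(944*31+980)%997=334 h(758,758)=(758*31+758)%997=328 -> [334, 328]
  L3: h(334,328)=(334*31+328)%997=712 -> [712]
  root=712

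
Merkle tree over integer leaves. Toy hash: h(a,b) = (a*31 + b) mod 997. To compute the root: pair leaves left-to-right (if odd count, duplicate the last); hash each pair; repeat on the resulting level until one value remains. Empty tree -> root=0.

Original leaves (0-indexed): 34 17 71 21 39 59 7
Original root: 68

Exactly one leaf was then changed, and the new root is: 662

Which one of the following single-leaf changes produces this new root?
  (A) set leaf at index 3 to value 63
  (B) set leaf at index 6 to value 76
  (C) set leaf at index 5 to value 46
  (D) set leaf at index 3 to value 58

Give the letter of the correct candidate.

Original leaves: [34, 17, 71, 21, 39, 59, 7]
Target new root: 662
Try each candidate change and compute the resulting root:
Candidate A: set leaf[3] = 63 -> leaves = [34, 17, 71, 63, 39, 59, 7]
  L0: [34, 17, 71, 63, 39, 59, 7]
  L1: h(34,17)=(34*31+17)%997=74 h(71,63)=(71*31+63)%997=270 h(39,59)=(39*31+59)%997=271 h(7,7)=(7*31+7)%997=224 -> [74, 270, 271, 224]
  L2: h(74,270)=(74*31+270)%997=570 h(271,224)=(271*31+224)%997=649 -> [570, 649]
  L3: h(570,649)=(570*31+649)%997=373 -> [373]
  root = 373 != target 662
Candidate B: set leaf[6] = 76 -> leaves = [34, 17, 71, 21, 39, 59, 76]
  L0: [34, 17, 71, 21, 39, 59, 76]
  L1: h(34,17)=(34*31+17)%997=74 h(71,21)=(71*31+21)%997=228 h(39,59)=(39*31+59)%997=271 h(76,76)=(76*31+76)%997=438 -> [74, 228, 271, 438]
  L2: h(74,228)=(74*31+228)%997=528 h(271,438)=(271*31+438)%997=863 -> [528, 863]
  L3: h(528,863)=(528*31+863)%997=282 -> [282]
  root = 282 != target 662
Candidate C: set leaf[5] = 46 -> leaves = [34, 17, 71, 21, 39, 46, 7]
  L0: [34, 17, 71, 21, 39, 46, 7]
  L1: h(34,17)=(34*31+17)%997=74 h(71,21)=(71*31+21)%997=228 h(39,46)=(39*31+46)%997=258 h(7,7)=(7*31+7)%997=224 -> [74, 228, 258, 224]
  L2: h(74,228)=(74*31+228)%997=528 h(258,224)=(258*31+224)%997=246 -> [528, 246]
  L3: h(528,246)=(528*31+246)%997=662 -> [662]
  root = 662 == target 662  ** MATCH **
Candidate D: set leaf[3] = 58 -> leaves = [34, 17, 71, 58, 39, 59, 7]
  L0: [34, 17, 71, 58, 39, 59, 7]
  L1: h(34,17)=(34*31+17)%997=74 h(71,58)=(71*31+58)%997=265 h(39,59)=(39*31+59)%997=271 h(7,7)=(7*31+7)%997=224 -> [74, 265, 271, 224]
  L2: h(74,265)=(74*31+265)%997=565 h(271,224)=(271*31+224)%997=649 -> [565, 649]
  L3: h(565,649)=(565*31+649)%997=218 -> [218]
  root = 218 != target 662
Candidate C produces the target root.

Answer: C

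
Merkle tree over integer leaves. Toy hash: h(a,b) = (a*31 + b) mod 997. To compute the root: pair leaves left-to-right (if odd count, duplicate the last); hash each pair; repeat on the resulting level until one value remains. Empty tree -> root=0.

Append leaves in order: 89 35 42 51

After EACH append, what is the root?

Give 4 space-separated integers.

After append 89 (leaves=[89]):
  L0: [89]
  root=89
After append 35 (leaves=[89, 35]):
  L0: [89, 35]
  L1: h(89,35)=(89*31+35)%997=800 -> [800]
  root=800
After append 42 (leaves=[89, 35, 42]):
  L0: [89, 35, 42]
  L1: h(89,35)=(89*31+35)%997=800 h(42,42)=(42*31+42)%997=347 -> [800, 347]
  L2: h(800,347)=(800*31+347)%997=222 -> [222]
  root=222
After append 51 (leaves=[89, 35, 42, 51]):
  L0: [89, 35, 42, 51]
  L1: h(89,35)=(89*31+35)%997=800 h(42,51)=(42*31+51)%997=356 -> [800, 356]
  L2: h(800,356)=(800*31+356)%997=231 -> [231]
  root=231

Answer: 89 800 222 231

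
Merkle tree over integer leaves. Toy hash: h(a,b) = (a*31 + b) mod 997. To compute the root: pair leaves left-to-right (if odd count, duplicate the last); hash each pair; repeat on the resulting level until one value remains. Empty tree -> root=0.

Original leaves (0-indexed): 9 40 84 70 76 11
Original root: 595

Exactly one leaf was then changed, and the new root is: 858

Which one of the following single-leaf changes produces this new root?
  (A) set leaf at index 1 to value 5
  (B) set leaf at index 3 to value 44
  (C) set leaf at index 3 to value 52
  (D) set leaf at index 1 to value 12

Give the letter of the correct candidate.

Answer: A

Derivation:
Original leaves: [9, 40, 84, 70, 76, 11]
Target new root: 858
Try each candidate change and compute the resulting root:
Candidate A: set leaf[1] = 5 -> leaves = [9, 5, 84, 70, 76, 11]
  L0: [9, 5, 84, 70, 76, 11]
  L1: h(9,5)=(9*31+5)%997=284 h(84,70)=(84*31+70)%997=680 h(76,11)=(76*31+11)%997=373 -> [284, 680, 373]
  L2: h(284,680)=(284*31+680)%997=511 h(373,373)=(373*31+373)%997=969 -> [511, 969]
  L3: h(511,969)=(511*31+969)%997=858 -> [858]
  root = 858 == target 858  ** MATCH **
Candidate B: set leaf[3] = 44 -> leaves = [9, 40, 84, 44, 76, 11]
  L0: [9, 40, 84, 44, 76, 11]
  L1: h(9,40)=(9*31+40)%997=319 h(84,44)=(84*31+44)%997=654 h(76,11)=(76*31+11)%997=373 -> [319, 654, 373]
  L2: h(319,654)=(319*31+654)%997=573 h(373,373)=(373*31+373)%997=969 -> [573, 969]
  L3: h(573,969)=(573*31+969)%997=786 -> [786]
  root = 786 != target 858
Candidate C: set leaf[3] = 52 -> leaves = [9, 40, 84, 52, 76, 11]
  L0: [9, 40, 84, 52, 76, 11]
  L1: h(9,40)=(9*31+40)%997=319 h(84,52)=(84*31+52)%997=662 h(76,11)=(76*31+11)%997=373 -> [319, 662, 373]
  L2: h(319,662)=(319*31+662)%997=581 h(373,373)=(373*31+373)%997=969 -> [581, 969]
  L3: h(581,969)=(581*31+969)%997=37 -> [37]
  root = 37 != target 858
Candidate D: set leaf[1] = 12 -> leaves = [9, 12, 84, 70, 76, 11]
  L0: [9, 12, 84, 70, 76, 11]
  L1: h(9,12)=(9*31+12)%997=291 h(84,70)=(84*31+70)%997=680 h(76,11)=(76*31+11)%997=373 -> [291, 680, 373]
  L2: h(291,680)=(291*31+680)%997=728 h(373,373)=(373*31+373)%997=969 -> [728, 969]
  L3: h(728,969)=(728*31+969)%997=606 -> [606]
  root = 606 != target 858
Candidate A produces the target root.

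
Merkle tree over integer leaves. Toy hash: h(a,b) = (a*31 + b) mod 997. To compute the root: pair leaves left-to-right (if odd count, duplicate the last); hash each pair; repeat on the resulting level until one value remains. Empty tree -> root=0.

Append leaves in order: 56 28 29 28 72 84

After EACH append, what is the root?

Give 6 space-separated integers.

After append 56 (leaves=[56]):
  L0: [56]
  root=56
After append 28 (leaves=[56, 28]):
  L0: [56, 28]
  L1: h(56,28)=(56*31+28)%997=767 -> [767]
  root=767
After append 29 (leaves=[56, 28, 29]):
  L0: [56, 28, 29]
  L1: h(56,28)=(56*31+28)%997=767 h(29,29)=(29*31+29)%997=928 -> [767, 928]
  L2: h(767,928)=(767*31+928)%997=777 -> [777]
  root=777
After append 28 (leaves=[56, 28, 29, 28]):
  L0: [56, 28, 29, 28]
  L1: h(56,28)=(56*31+28)%997=767 h(29,28)=(29*31+28)%997=927 -> [767, 927]
  L2: h(767,927)=(767*31+927)%997=776 -> [776]
  root=776
After append 72 (leaves=[56, 28, 29, 28, 72]):
  L0: [56, 28, 29, 28, 72]
  L1: h(56,28)=(56*31+28)%997=767 h(29,28)=(29*31+28)%997=927 h(72,72)=(72*31+72)%997=310 -> [767, 927, 310]
  L2: h(767,927)=(767*31+927)%997=776 h(310,310)=(310*31+310)%997=947 -> [776, 947]
  L3: h(776,947)=(776*31+947)%997=78 -> [78]
  root=78
After append 84 (leaves=[56, 28, 29, 28, 72, 84]):
  L0: [56, 28, 29, 28, 72, 84]
  L1: h(56,28)=(56*31+28)%997=767 h(29,28)=(29*31+28)%997=927 h(72,84)=(72*31+84)%997=322 -> [767, 927, 322]
  L2: h(767,927)=(767*31+927)%997=776 h(322,322)=(322*31+322)%997=334 -> [776, 334]
  L3: h(776,334)=(776*31+334)%997=462 -> [462]
  root=462

Answer: 56 767 777 776 78 462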